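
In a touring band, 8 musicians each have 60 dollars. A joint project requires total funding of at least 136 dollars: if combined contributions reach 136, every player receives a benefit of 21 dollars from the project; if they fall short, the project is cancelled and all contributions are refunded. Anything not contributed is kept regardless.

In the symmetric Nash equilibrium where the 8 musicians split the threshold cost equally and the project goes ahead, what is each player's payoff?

Equal share of the threshold: 136/8 = 17.
At this profile no one gains by cutting their contribution: any cut drops the total below 136, the project is cancelled, contributions are refunded, and the deviator ends with 60, which is less than 60 − 17 + 21 = 64. Contributing more than 17 just wastes the excess. So contributing exactly 17 is a best response.
Each player's payoff: 60 − 17 + 21 = 64.

64 dollars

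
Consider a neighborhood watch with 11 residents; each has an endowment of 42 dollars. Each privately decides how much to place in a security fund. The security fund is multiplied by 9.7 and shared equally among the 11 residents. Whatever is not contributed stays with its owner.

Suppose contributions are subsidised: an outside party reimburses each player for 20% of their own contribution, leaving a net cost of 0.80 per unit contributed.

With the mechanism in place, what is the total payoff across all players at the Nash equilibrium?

4573.80 dollars

The effective private return per unit is now (9.7/11) / 0.80 = 1.1023 > 1, so every player's dominant strategy flips to full contribution.
At the Nash equilibrium everyone contributes 42. Group total payoff = 11 × (42 × 0.20 + 9.7 × 42) = 4573.80.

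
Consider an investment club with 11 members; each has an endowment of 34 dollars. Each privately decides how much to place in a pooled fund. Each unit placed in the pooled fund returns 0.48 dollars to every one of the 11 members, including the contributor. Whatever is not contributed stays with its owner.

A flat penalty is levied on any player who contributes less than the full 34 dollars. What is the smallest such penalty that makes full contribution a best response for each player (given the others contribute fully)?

Given the others contribute fully, the best deviation is to contribute 0 (any partial contribution still incurs the fine and gives up units whose private return 0.48 is below 1).
Deviating from 34 to 0 saves 34 dollars but forfeits the deviator's share of the drop in the pooled fund: 0.48 × 34 = 16.32.
So the deviation gain is 34 − 16.32 = 17.68, and the fine must be at least 17.68 dollars to wipe it out.

17.68 dollars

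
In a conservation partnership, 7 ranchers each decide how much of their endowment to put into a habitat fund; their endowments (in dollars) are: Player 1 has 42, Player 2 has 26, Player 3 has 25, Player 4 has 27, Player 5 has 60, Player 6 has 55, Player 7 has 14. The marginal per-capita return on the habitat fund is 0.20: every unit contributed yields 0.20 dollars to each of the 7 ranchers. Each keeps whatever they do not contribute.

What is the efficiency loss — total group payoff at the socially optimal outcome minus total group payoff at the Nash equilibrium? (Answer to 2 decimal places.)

The private return per contributed unit is 0.20 < 1 for everyone, so the Nash equilibrium is zero contribution and the group total is Σ E_j = 42 + 26 + 25 + 27 + 60 + 55 + 14 = 249.
Each contributed unit returns 1.400 to the group, so the social optimum is full contribution by everyone: group total = 1.400 × 249 = 348.60.
Efficiency loss = (1.400 − 1) × 249 = 99.60.

99.60 dollars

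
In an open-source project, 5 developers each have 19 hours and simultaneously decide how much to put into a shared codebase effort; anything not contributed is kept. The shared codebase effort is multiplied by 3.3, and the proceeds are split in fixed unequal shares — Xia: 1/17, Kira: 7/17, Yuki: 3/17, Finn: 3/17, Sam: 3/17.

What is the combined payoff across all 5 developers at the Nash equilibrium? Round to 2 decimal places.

138.70 hours

A player with share s gets back 3.3·s per unit contributed, so full contribution is dominant for anyone with s > 1/3.3 = 0.3030 and zero contribution is dominant for anyone below.
Kira alone (share 7/17) is above the threshold, contributing 19; the remaining 4 contribute 0. Total contributed: 19.
The shared codebase effort pays out 3.3 × 19 = 62.70 in total (split across the unequal shares, but the aggregate is all that matters for the group sum).
The 4 free-riders keep 19 each, adding 76. Group total = 76 + 62.70 = 138.70.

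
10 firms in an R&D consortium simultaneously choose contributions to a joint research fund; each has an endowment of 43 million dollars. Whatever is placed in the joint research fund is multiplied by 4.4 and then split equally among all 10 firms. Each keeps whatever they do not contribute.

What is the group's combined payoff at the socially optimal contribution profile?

Each contributed unit returns 4.400 to the group as a whole (0.4400 to each of 10 players), which exceeds 1, so the social optimum is full contribution: group total = 4.400 × 430 = 1892.00.

1892.00 million dollars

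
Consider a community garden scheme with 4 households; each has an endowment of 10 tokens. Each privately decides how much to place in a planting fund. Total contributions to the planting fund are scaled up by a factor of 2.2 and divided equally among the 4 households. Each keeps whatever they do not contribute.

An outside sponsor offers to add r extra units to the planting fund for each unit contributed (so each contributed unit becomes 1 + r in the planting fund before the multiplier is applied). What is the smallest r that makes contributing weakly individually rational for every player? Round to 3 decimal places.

0.818

With matching at rate r, one contributed unit becomes (1 + r) in the planting fund and returns 2.2 × (1 + r) / 4 to the contributor.
Setting this equal to 1: 1 + r = 4/2.2 = 1.8182.
So the minimum matching rate is r = 1.8182 − 1 = 0.818.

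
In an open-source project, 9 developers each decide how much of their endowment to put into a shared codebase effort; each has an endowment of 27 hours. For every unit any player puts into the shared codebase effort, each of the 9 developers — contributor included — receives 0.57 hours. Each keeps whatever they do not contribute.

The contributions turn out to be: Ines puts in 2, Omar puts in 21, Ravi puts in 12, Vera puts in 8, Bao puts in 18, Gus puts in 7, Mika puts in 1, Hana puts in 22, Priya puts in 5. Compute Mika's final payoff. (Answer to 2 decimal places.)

80.72 hours

Total contributed: 2 + 21 + 12 + 8 + 18 + 7 + 1 + 22 + 5 = 96.
Each receives 0.57 × 96 = 54.72 from the shared codebase effort.
Mika keeps 27 − 1 = 26, so Mika's payoff is 26 + 54.72 = 80.72.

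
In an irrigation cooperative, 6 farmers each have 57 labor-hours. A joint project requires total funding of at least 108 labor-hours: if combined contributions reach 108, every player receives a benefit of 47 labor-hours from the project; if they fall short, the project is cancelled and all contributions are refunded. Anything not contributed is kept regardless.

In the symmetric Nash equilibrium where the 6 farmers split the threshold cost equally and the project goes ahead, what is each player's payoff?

86 labor-hours

Equal share of the threshold: 108/6 = 18.
At this profile no one gains by cutting their contribution: any cut drops the total below 108, the project is cancelled, contributions are refunded, and the deviator ends with 57, which is less than 57 − 18 + 47 = 86. Contributing more than 18 just wastes the excess. So contributing exactly 18 is a best response.
Each player's payoff: 57 − 18 + 47 = 86.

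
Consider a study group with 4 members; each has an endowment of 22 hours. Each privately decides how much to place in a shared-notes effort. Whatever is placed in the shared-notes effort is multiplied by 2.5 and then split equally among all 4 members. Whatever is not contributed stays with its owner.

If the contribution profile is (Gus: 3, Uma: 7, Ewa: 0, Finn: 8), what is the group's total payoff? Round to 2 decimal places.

Total contributed: 3 + 7 + 0 + 8 = 18; total kept: 4 × 22 − 18 = 70.
The shared-notes effort pays out 2.5 × 18 = 45.00 in aggregate.
Group total = 70 + 45.00 = 115.00.

115.00 hours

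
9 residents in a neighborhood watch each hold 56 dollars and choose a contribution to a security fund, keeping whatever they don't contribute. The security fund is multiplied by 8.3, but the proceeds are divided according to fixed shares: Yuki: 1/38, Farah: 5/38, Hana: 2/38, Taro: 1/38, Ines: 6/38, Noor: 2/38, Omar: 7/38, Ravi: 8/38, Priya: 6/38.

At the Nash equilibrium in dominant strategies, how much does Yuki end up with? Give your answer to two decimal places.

A player with share s gets back 8.3·s per unit contributed, so full contribution is dominant for anyone with s > 1/8.3 = 0.1205 and zero contribution is dominant for anyone below.
Farah, Ines, Omar, Ravi and Priya clear that bar, contributing 56 each; the remaining 4 contribute 0. Total contributed: 280.
Yuki keeps 56 and receives 8.3 × 280 × 1/38 = 61.16 from the security fund, for a payoff of 117.16.

117.16 dollars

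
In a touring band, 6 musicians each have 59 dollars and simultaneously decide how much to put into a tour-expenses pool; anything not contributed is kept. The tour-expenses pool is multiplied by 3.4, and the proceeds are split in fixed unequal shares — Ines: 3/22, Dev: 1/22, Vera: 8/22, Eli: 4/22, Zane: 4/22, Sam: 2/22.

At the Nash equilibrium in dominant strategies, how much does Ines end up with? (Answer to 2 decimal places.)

86.35 dollars

Each unit j contributes comes back to j as 3.4 × (j's share), so j prefers to contribute only if that share exceeds 1/3.4 = 0.2941; otherwise keeping the unit dominates.
Only Vera (8/22) clears that bar, contributing 59; the remaining 5 contribute 0. Total contributed: 59.
Ines keeps 59 and receives 3.4 × 59 × 3/22 = 27.35 from the tour-expenses pool, for a payoff of 86.35.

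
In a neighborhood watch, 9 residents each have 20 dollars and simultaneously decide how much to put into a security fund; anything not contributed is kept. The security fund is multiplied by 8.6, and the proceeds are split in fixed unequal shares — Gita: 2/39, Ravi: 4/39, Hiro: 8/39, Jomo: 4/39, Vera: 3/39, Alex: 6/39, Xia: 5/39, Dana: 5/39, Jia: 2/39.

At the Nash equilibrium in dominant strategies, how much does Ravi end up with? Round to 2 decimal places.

Player j's private return per contributed unit is 8.6 × (j's share). Contributing is weakly dominant for j when that share is at least 1/8.6 = 0.1163, and contributing 0 is dominant otherwise.
Hiro, Alex, Xia and Dana are above the threshold, contributing 20 each; the remaining 5 contribute 0. Total contributed: 80.
Ravi keeps 20 and receives 8.6 × 80 × 4/39 = 70.56 from the security fund, for a payoff of 90.56.

90.56 dollars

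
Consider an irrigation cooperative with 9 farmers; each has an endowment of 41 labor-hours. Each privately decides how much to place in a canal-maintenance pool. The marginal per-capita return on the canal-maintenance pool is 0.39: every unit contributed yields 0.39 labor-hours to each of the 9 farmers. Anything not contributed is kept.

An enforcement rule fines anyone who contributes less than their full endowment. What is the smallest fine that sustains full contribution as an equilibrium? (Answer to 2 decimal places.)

Given the others contribute fully, the best deviation is to contribute 0 (any partial contribution still incurs the fine and gives up units whose private return 0.39 is below 1).
Deviating from 41 to 0 saves 41 labor-hours but forfeits the deviator's share of the drop in the canal-maintenance pool: 0.39 × 41 = 15.99.
So the deviation gain is 41 − 15.99 = 25.01, and the fine must be at least 25.01 labor-hours to wipe it out.

25.01 labor-hours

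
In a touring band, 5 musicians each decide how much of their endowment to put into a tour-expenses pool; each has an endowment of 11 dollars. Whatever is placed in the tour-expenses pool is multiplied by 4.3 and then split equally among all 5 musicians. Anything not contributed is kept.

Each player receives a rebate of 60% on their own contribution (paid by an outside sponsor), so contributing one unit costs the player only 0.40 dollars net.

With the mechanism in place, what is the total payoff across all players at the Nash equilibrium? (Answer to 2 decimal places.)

269.50 dollars

The effective private return per unit is now (4.3/5) / 0.40 = 2.1500 > 1, so every player's dominant strategy flips to full contribution.
So the Nash equilibrium is full contribution by all 5; the group earns 5 × (11 × 0.60 + 4.3 × 11) = 269.50.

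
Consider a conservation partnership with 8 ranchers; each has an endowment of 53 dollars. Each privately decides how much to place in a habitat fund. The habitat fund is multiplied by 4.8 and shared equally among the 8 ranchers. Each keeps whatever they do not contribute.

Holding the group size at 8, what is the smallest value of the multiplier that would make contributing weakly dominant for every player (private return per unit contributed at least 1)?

A contributed unit returns (multiplier)/8 to its contributor.
This reaches 1 exactly when the multiplier is 8.

8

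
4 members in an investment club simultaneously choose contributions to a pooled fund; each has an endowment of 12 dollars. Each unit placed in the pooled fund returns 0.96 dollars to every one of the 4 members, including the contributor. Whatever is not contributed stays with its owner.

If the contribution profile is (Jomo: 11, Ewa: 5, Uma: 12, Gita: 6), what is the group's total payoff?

144.56 dollars

Total contributed: 11 + 5 + 12 + 6 = 34; total kept: 4 × 12 − 34 = 14.
The pooled fund pays out 0.96 × 4 × 34 = 130.56 in aggregate.
Group total = 14 + 130.56 = 144.56.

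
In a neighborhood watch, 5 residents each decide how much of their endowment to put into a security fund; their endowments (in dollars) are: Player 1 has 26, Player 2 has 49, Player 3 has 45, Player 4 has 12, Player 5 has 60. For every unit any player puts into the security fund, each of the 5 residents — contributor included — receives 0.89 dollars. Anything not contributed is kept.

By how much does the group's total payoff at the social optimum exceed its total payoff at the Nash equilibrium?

The private return per contributed unit is 0.89 < 1 for everyone, so the Nash equilibrium is zero contribution and the group total is Σ E_j = 26 + 49 + 45 + 12 + 60 = 192.
Each contributed unit returns 4.450 to the group, so the social optimum is full contribution by everyone: group total = 4.450 × 192 = 854.40.
Efficiency loss = (4.450 − 1) × 192 = 662.40.

662.40 dollars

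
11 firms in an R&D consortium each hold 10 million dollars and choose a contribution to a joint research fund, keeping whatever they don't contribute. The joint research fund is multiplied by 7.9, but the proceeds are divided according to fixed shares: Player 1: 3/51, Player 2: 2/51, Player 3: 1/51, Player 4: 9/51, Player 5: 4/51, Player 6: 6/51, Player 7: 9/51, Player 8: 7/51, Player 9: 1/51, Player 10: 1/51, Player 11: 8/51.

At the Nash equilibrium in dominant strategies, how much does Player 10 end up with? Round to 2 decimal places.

16.20 million dollars

A player with share s gets back 7.9·s per unit contributed, so full contribution is dominant for anyone with s > 1/7.9 = 0.1266 and zero contribution is dominant for anyone below.
Player 4, Player 7, Player 8 and Player 11 clear that bar, contributing 10 each; the remaining 7 contribute 0. Total contributed: 40.
Player 10 keeps 10 and receives 7.9 × 40 × 1/51 = 6.20 from the joint research fund, for a payoff of 16.20.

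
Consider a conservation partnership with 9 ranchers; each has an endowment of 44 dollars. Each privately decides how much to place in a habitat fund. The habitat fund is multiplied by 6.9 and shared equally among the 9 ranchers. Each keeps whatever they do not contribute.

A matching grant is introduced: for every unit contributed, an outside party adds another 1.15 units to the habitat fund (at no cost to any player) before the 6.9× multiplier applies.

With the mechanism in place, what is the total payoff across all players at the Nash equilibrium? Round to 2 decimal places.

5874.66 dollars

The effective private return per unit is now 6.9 × 2.15 / 9 = 1.6483 > 1, so every player's dominant strategy flips to full contribution.
At the Nash equilibrium everyone contributes 44. Group total payoff = 6.9 × 2.15 × 396 = 5874.66.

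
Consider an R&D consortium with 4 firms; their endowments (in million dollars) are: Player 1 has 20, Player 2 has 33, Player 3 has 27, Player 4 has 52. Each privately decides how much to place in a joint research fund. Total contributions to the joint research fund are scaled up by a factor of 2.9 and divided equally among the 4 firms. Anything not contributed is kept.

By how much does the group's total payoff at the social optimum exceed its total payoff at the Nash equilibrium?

250.80 million dollars

The private return per contributed unit is 2.9/4 = 0.7250 < 1 for every player regardless of endowment, so the Nash equilibrium is zero contribution and the group total is Σ E_j = 20 + 33 + 27 + 52 = 132.
Each contributed unit returns 2.900 to the group, so the social optimum is full contribution by everyone: group total = 2.900 × 132 = 382.80.
Efficiency loss = (2.900 − 1) × 132 = 250.80.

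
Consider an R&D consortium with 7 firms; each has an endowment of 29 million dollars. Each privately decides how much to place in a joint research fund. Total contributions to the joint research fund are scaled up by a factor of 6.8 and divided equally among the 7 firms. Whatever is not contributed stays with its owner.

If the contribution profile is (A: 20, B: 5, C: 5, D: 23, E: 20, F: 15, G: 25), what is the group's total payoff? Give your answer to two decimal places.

Total contributed: 20 + 5 + 5 + 23 + 20 + 15 + 25 = 113; total kept: 7 × 29 − 113 = 90.
The joint research fund pays out 6.8 × 113 = 768.40 in aggregate.
Group total = 90 + 768.40 = 858.40.

858.40 million dollars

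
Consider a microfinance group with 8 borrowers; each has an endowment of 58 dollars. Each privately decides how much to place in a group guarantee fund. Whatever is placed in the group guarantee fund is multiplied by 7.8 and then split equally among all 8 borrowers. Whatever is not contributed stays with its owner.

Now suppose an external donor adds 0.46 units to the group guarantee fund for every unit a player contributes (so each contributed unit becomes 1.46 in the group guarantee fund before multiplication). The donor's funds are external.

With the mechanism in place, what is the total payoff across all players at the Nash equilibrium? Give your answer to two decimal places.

5284.03 dollars

With the mechanism, a contributed unit returns 7.8 × 1.46 / 8 = 1.4235 per unit of net cost to the contributor — now above 1 — so contributing fully is weakly dominant for every player.
So the Nash equilibrium is full contribution by all 8; the group earns 7.8 × 1.46 × 464 = 5284.03.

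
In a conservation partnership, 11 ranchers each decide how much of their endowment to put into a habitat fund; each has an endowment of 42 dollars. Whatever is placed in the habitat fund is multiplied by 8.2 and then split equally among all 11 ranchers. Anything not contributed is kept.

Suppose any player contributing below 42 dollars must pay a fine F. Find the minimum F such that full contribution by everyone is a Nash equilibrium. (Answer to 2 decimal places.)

Given the others contribute fully, the best deviation is to contribute 0 (any partial contribution still incurs the fine and gives up units whose private return 0.7455 is below 1).
Deviating from 42 to 0 saves 42 dollars but forfeits the deviator's share of the drop in the habitat fund: 8.2/11 × 42 = 31.31.
So the deviation gain is 42 − 31.31 = 10.69, and the fine must be at least 10.69 dollars to wipe it out.

10.69 dollars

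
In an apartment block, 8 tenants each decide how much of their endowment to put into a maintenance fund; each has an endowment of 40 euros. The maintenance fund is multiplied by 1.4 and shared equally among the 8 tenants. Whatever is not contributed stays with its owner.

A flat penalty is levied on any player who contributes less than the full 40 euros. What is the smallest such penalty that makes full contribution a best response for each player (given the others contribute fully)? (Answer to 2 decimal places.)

Given the others contribute fully, the best deviation is to contribute 0 (any partial contribution still incurs the fine and gives up units whose private return 0.1750 is below 1).
Deviating from 40 to 0 saves 40 euros but forfeits the deviator's share of the drop in the maintenance fund: 1.4/8 × 40 = 7.00.
So the deviation gain is 40 − 7.00 = 33.00, and the fine must be at least 33.00 euros to wipe it out.

33.00 euros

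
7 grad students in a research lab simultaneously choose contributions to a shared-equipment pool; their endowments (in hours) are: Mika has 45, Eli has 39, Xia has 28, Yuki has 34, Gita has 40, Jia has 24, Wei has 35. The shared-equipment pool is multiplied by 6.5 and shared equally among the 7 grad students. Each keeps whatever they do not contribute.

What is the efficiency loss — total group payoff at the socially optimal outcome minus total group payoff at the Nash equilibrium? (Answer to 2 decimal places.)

1347.50 hours

The private return per contributed unit is 6.5/7 = 0.9286 < 1 for every player regardless of endowment, so the Nash equilibrium is zero contribution and the group total is Σ E_j = 45 + 39 + 28 + 34 + 40 + 24 + 35 = 245.
Each contributed unit returns 6.500 to the group, so the social optimum is full contribution by everyone: group total = 6.500 × 245 = 1592.50.
Efficiency loss = (6.500 − 1) × 245 = 1347.50.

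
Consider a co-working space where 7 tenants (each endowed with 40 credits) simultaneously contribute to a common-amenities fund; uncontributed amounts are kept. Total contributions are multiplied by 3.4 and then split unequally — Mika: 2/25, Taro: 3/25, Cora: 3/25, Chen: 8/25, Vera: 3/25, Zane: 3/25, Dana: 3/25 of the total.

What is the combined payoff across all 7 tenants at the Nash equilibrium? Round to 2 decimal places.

Player j's private return per contributed unit is 3.4 × (j's share). Contributing is weakly dominant for j when that share is at least 1/3.4 = 0.2941, and contributing 0 is dominant otherwise.
The only share above 0.2941 is Chen's 8/25, contributing 40; the remaining 6 contribute 0. Total contributed: 40.
The common-amenities fund pays out 3.4 × 40 = 136.00 in total (split across the unequal shares, but the aggregate is all that matters for the group sum).
The 6 free-riders keep 40 each, adding 240. Group total = 240 + 136.00 = 376.00.

376.00 credits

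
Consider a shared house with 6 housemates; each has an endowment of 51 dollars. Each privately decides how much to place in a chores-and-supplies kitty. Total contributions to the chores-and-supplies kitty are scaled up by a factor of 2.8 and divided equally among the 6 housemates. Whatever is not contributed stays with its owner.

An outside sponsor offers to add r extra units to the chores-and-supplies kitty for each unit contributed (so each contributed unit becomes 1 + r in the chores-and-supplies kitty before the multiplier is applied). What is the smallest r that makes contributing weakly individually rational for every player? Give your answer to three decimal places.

With matching at rate r, one contributed unit becomes (1 + r) in the chores-and-supplies kitty and returns 2.8 × (1 + r) / 6 to the contributor.
Setting this equal to 1: 1 + r = 6/2.8 = 2.1429.
So the minimum matching rate is r = 2.1429 − 1 = 1.143.

1.143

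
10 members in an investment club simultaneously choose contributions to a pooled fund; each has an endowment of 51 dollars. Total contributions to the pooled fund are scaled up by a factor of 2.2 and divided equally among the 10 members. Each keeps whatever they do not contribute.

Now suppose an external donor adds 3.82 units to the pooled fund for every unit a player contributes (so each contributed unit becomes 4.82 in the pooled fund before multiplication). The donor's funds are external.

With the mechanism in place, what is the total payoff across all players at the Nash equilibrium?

5408.04 dollars

Under the mechanism each unit contributed yields 2.2 × 4.82 / 10 = 1.0604 back to its contributor per unit of net cost, which exceeds 1, making full contribution the dominant choice for everyone.
At the Nash equilibrium everyone contributes 51. Group total payoff = 2.2 × 4.82 × 510 = 5408.04.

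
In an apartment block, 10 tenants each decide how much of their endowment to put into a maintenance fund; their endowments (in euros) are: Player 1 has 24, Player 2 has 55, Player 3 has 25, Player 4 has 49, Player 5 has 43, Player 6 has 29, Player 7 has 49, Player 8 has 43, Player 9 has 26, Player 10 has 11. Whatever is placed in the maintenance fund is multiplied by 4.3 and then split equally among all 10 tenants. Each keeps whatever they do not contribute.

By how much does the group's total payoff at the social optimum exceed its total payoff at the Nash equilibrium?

1168.20 euros

The private return per contributed unit is 4.3/10 = 0.4300 < 1 for every player regardless of endowment, so the Nash equilibrium is zero contribution and the group total is Σ E_j = 24 + 55 + 25 + 49 + 43 + 29 + 49 + 43 + 26 + 11 = 354.
Each contributed unit returns 4.300 to the group, so the social optimum is full contribution by everyone: group total = 4.300 × 354 = 1522.20.
Efficiency loss = (4.300 − 1) × 354 = 1168.20.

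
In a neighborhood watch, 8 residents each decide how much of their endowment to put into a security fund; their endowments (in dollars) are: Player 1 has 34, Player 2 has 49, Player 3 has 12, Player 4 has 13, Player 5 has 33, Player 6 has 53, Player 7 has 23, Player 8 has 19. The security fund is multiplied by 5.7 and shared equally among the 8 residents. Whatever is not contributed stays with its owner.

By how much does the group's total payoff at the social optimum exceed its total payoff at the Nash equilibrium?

1109.20 dollars

The private return per contributed unit is 5.7/8 = 0.7125 < 1 for every player regardless of endowment, so the Nash equilibrium is zero contribution and the group total is Σ E_j = 34 + 49 + 12 + 13 + 33 + 53 + 23 + 19 = 236.
Each contributed unit returns 5.700 to the group, so the social optimum is full contribution by everyone: group total = 5.700 × 236 = 1345.20.
Efficiency loss = (5.700 − 1) × 236 = 1109.20.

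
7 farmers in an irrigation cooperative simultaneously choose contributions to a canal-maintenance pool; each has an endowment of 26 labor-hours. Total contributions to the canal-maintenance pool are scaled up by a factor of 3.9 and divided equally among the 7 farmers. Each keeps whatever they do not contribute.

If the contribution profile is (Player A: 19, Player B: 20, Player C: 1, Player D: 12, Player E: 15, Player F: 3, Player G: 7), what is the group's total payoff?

Total contributed: 19 + 20 + 1 + 12 + 15 + 3 + 7 = 77; total kept: 7 × 26 − 77 = 105.
The canal-maintenance pool pays out 3.9 × 77 = 300.30 in aggregate.
Group total = 105 + 300.30 = 405.30.

405.30 labor-hours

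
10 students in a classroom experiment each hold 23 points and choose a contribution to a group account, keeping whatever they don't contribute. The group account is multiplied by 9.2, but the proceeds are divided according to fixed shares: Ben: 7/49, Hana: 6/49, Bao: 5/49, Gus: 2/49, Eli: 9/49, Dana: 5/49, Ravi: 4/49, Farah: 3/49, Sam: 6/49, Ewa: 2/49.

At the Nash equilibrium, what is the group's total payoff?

Each unit j contributes comes back to j as 9.2 × (j's share), so j prefers to contribute only if that share exceeds 1/9.2 = 0.1087; otherwise keeping the unit dominates.
Ben, Hana, Eli and Sam are above the threshold, contributing 23 each; the remaining 6 contribute 0. Total contributed: 92.
The group account pays out 9.2 × 92 = 846.40 in total (split across the unequal shares, but the aggregate is all that matters for the group sum).
The 6 free-riders keep 23 each, adding 138. Group total = 138 + 846.40 = 984.40.

984.40 points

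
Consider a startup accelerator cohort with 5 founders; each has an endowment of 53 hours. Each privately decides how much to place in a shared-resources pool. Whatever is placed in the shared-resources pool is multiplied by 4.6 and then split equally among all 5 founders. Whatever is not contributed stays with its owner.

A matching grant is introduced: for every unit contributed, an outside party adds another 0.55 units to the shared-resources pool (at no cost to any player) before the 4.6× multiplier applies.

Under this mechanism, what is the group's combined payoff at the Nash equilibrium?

With the mechanism, a contributed unit returns 4.6 × 1.55 / 5 = 1.4260 per unit of net cost to the contributor — now above 1 — so contributing fully is weakly dominant for every player.
So the Nash equilibrium is full contribution by all 5; the group earns 4.6 × 1.55 × 265 = 1889.45.

1889.45 hours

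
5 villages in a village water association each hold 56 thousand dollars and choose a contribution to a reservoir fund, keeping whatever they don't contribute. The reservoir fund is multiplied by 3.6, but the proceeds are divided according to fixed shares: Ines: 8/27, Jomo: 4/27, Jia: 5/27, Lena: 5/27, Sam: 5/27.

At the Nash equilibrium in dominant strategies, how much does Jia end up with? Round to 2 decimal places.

93.33 thousand dollars

Player j's private return per contributed unit is 3.6 × (j's share). Contributing is weakly dominant for j when that share is at least 1/3.6 = 0.2778, and contributing 0 is dominant otherwise.
Only Ines (8/27) clears that bar, contributing 56; the remaining 4 contribute 0. Total contributed: 56.
Jia keeps 56 and receives 3.6 × 56 × 5/27 = 37.33 from the reservoir fund, for a payoff of 93.33.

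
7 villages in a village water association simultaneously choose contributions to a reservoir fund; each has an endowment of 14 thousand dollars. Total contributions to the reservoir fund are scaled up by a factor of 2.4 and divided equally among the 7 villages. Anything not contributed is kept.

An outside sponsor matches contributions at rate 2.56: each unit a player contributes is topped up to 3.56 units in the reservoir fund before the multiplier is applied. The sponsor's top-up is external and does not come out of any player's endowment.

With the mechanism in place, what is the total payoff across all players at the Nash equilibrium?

837.31 thousand dollars

With the mechanism, a contributed unit returns 2.4 × 3.56 / 7 = 1.2206 per unit of net cost to the contributor — now above 1 — so contributing fully is weakly dominant for every player.
At the Nash equilibrium everyone contributes 14. Group total payoff = 2.4 × 3.56 × 98 = 837.31.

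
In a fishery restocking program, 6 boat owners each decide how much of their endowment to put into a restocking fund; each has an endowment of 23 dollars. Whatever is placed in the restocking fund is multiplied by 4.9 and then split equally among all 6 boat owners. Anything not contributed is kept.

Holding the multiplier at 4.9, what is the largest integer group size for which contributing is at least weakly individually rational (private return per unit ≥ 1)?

4

Private return per unit is 4.9/(group size), which is ≥ 1 whenever the group size is ≤ 4.9.
The largest such integer is 4.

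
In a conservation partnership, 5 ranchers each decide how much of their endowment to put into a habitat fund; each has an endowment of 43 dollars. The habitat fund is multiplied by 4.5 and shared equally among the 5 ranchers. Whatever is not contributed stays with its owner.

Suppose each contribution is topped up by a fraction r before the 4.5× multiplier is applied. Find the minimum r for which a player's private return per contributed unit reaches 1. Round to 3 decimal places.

0.111

With matching at rate r, one contributed unit becomes (1 + r) in the habitat fund and returns 4.5 × (1 + r) / 5 to the contributor.
Setting this equal to 1: 1 + r = 5/4.5 = 1.1111.
So the minimum matching rate is r = 1.1111 − 1 = 0.111.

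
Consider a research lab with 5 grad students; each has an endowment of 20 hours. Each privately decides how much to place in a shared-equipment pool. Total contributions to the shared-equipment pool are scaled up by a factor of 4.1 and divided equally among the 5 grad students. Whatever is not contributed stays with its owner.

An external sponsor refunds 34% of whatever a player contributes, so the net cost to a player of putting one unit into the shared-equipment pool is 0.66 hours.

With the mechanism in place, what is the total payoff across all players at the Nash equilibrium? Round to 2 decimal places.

The effective private return per unit is now (4.1/5) / 0.66 = 1.2424 > 1, so every player's dominant strategy flips to full contribution.
So the Nash equilibrium is full contribution by all 5; the group earns 5 × (20 × 0.34 + 4.1 × 20) = 444.00.

444.00 hours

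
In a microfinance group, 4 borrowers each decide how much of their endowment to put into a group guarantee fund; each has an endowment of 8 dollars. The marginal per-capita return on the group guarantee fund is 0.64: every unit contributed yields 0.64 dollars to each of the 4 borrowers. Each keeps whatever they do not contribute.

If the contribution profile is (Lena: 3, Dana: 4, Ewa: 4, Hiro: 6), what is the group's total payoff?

58.52 dollars

Total contributed: 3 + 4 + 4 + 6 = 17; total kept: 4 × 8 − 17 = 15.
The group guarantee fund pays out 0.64 × 4 × 17 = 43.52 in aggregate.
Group total = 15 + 43.52 = 58.52.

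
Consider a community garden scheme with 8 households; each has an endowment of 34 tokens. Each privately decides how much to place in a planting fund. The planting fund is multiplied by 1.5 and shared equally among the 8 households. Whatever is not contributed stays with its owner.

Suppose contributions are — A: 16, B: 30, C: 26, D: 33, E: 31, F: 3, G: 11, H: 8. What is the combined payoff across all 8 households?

351.00 tokens

Total contributed: 16 + 30 + 26 + 33 + 31 + 3 + 11 + 8 = 158; total kept: 8 × 34 − 158 = 114.
The planting fund pays out 1.5 × 158 = 237.00 in aggregate.
Group total = 114 + 237.00 = 351.00.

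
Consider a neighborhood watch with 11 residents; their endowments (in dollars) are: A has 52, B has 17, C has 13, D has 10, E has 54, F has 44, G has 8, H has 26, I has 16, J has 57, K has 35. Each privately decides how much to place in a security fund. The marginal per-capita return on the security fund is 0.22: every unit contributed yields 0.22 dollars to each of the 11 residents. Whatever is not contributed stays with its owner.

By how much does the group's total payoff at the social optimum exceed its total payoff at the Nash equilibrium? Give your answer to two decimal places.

The private return per contributed unit is 0.22 < 1 for everyone, so the Nash equilibrium is zero contribution and the group total is Σ E_j = 52 + 17 + 13 + 10 + 54 + 44 + 8 + 26 + 16 + 57 + 35 = 332.
Each contributed unit returns 2.420 to the group, so the social optimum is full contribution by everyone: group total = 2.420 × 332 = 803.44.
Efficiency loss = (2.420 − 1) × 332 = 471.44.

471.44 dollars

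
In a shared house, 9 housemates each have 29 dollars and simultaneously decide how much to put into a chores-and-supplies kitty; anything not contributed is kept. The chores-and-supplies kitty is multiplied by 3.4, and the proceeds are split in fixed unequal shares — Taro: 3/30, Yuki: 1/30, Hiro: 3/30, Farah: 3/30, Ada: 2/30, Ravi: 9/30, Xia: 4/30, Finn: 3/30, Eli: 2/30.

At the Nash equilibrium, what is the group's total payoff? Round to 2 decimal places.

For player j, contributing a unit is worthwhile iff 3.4 × (j's share) ≥ 1, i.e. iff j's share is at least 0.2941.
Ravi alone (share 9/30) is above the threshold, contributing 29; the remaining 8 contribute 0. Total contributed: 29.
The chores-and-supplies kitty pays out 3.4 × 29 = 98.60 in total (split across the unequal shares, but the aggregate is all that matters for the group sum).
The 8 free-riders keep 29 each, adding 232. Group total = 232 + 98.60 = 330.60.

330.60 dollars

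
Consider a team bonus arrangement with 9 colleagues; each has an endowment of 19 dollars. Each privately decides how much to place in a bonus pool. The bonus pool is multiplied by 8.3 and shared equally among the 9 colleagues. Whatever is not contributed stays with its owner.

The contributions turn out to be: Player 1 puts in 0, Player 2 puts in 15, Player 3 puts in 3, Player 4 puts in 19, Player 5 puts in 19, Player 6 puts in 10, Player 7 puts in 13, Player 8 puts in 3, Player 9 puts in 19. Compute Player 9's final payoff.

93.14 dollars

Total contributed: 0 + 15 + 3 + 19 + 19 + 10 + 13 + 3 + 19 = 101.
Each receives 8.3 × 101 / 9 = 93.14 from the bonus pool.
Player 9 keeps 19 − 19 = 0, so Player 9's payoff is 0 + 93.14 = 93.14.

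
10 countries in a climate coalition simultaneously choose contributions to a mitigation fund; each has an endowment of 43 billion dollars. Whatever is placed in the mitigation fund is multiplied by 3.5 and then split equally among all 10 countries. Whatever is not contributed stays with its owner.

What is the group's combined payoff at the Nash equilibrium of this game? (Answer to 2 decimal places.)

430.00 billion dollars

Each contributed unit returns 3.5/10 = 0.3500 to its contributor — below 1 — so contributing 0 is dominant for every player. At the Nash equilibrium everyone keeps their 43, and the group total is 10 × 43 = 430.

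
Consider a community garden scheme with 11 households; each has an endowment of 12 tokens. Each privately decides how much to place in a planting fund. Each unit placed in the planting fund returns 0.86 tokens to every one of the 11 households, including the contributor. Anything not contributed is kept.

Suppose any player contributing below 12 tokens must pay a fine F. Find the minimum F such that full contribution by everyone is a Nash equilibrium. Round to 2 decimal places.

1.68 tokens

Given the others contribute fully, the best deviation is to contribute 0 (any partial contribution still incurs the fine and gives up units whose private return 0.86 is below 1).
Deviating from 12 to 0 saves 12 tokens but forfeits the deviator's share of the drop in the planting fund: 0.86 × 12 = 10.32.
So the deviation gain is 12 − 10.32 = 1.68, and the fine must be at least 1.68 tokens to wipe it out.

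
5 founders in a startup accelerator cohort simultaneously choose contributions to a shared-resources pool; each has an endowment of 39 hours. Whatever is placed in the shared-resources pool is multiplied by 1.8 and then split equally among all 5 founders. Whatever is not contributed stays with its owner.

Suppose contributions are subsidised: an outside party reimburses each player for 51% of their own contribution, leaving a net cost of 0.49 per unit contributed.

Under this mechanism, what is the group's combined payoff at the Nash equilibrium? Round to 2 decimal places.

195.00 hours

The effective private return is (1.8/5) / 0.49 = 0.7347, which is still under 1, so the mechanism doesn't change anyone's dominant strategy: zero contribution.
Everyone keeps their endowment and the group total is 5 × 39 = 195.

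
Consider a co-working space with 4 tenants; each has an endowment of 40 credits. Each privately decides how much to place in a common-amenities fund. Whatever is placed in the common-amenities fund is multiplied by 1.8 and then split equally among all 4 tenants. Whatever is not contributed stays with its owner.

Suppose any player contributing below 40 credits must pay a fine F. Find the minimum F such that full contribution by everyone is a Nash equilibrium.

Given the others contribute fully, the best deviation is to contribute 0 (any partial contribution still incurs the fine and gives up units whose private return 0.4500 is below 1).
Deviating from 40 to 0 saves 40 credits but forfeits the deviator's share of the drop in the common-amenities fund: 1.8/4 × 40 = 18.00.
So the deviation gain is 40 − 18.00 = 22.00, and the fine must be at least 22.00 credits to wipe it out.

22.00 credits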